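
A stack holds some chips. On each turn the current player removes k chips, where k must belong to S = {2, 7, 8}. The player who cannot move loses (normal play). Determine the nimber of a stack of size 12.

1

G(0) = 0
G(1) = mex{} = 0
G(2) = mex{0} = 1
G(3) = mex{0} = 1
G(4) = mex{1} = 0
G(5) = mex{1} = 0
G(6) = mex{0} = 1
G(7) = mex{0,0} = 1
G(8) = mex{1,0,0} = 2
G(9) = mex{1,1,0} = 2
G(10) = mex{2,1,1} = 0
G(11) = mex{2,0,1} = 3
G(12) = mex{0,0,0} = 1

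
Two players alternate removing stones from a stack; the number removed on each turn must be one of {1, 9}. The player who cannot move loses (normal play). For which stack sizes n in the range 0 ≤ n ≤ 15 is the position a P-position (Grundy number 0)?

0, 2, 4, 6, 8, 10, 12, 14

G(0) = 0
G(1) = mex{0} = 1
G(2) = mex{1} = 0
G(3) = mex{0} = 1
G(4) = mex{1} = 0
G(5) = mex{0} = 1
G(6) = mex{1} = 0
G(7) = mex{0} = 1
G(8) = mex{1} = 0
G(9) = mex{0,0} = 1
G(10) = mex{1,1} = 0
G(11) = mex{0,0} = 1
G(12) = mex{1,1} = 0
G(13) = mex{0,0} = 1
G(14) = mex{1,1} = 0
G(15) = mex{0,0} = 1
P-positions are exactly the n with G(n) = 0.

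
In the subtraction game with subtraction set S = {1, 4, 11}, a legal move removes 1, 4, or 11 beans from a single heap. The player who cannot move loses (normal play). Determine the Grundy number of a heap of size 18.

n :  0  1  2  3  4  5  6  7  8  9 10 11 12 13 14 15 16 17 18
G :  0  1  0  1  2  0  1  0  1  2  0  1  0  1  2  0  1  0  1

1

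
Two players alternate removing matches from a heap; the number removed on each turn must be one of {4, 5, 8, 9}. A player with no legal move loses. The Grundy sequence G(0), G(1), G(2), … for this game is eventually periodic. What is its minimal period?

n :  0  1  2  3  4  5  6  7  8  9 10 11 12 13 14 15 16 17 18 19 20 21 22 23 24 25 26 27
G :  0  0  0  0  1  1  1  1  2  2  2  2  3  0  0  0  0  1  1  1  1  2  2  2  2  3  0  0
G(n+13) = G(n) holds for n = 0,…,8 (a full window of length max(S) = 9), so the sequence is purely periodic with period 13.

13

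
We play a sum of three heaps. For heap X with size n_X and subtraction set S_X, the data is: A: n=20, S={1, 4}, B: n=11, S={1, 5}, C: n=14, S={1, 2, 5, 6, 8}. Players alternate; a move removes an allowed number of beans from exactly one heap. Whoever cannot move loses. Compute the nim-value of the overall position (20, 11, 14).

1

Heap A, S = {1, 4}:
n :  0  1  2  3  4  5  6  7  8  9 10 11 12 13 14 15 16 17 18 19 20
G :  0  1  0  1  2  0  1  0  1  2  0  1  0  1  2  0  1  0  1  2  0
G_A(20) = 0.
Heap B, S = {1, 5}:
G(0) = 0
G(1) = mex{0} = 1
G(2) = mex{1} = 0
G(3) = mex{0} = 1
G(4) = mex{1} = 0
G(5) = mex{0,0} = 1
G(6) = mex{1,1} = 0
G(7) = mex{0,0} = 1
G(8) = mex{1,1} = 0
G(9) = mex{0,0} = 1
G(10) = mex{1,1} = 0
G(11) = mex{0,0} = 1
G_B(11) = 1.
Heap C, S = {1, 2, 5, 6, 8}:
G(0) = 0
G(1) = mex{0} = 1
G(2) = mex{1,0} = 2
G(3) = mex{2,1} = 0
G(4) = mex{0,2} = 1
G(5) = mex{1,0,0} = 2
G(6) = mex{2,1,1,0} = 3
G(7) = mex{3,2,2,1} = 0
G(8) = mex{0,3,0,2,0} = 1
G(9) = mex{1,0,1,0,1} = 2
G(10) = mex{2,1,2,1,2} = 0
G(11) = mex{0,2,3,2,0} = 1
G(12) = mex{1,0,0,3,1} = 2
G(13) = mex{2,1,1,0,2} = 3
G(14) = mex{3,2,2,1,3} = 0
G_C(14) = 0.
Combined Grundy value = 0 ⊕ 1 ⊕ 0 = 1.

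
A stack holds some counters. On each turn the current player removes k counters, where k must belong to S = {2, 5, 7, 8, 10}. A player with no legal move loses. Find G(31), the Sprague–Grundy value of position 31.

1

G(0) = 0
G(1) = mex{} = 0
G(2) = mex{0} = 1
G(3) = mex{0} = 1
G(4) = mex{1} = 0
G(5) = mex{1,0} = 2
G(6) = mex{0,0} = 1
G(7) = mex{2,1,0} = 3
G(8) = mex{1,1,0,0} = 2
G(9) = mex{3,0,1,0} = 2
G(10) = mex{2,2,1,1,0} = 3
G(11) = mex{2,1,0,1,0} = 3
G(12) = mex{3,3,2,0,1} = 4
G(13) = mex{3,2,1,2,1} = 0
G(14) = mex{4,2,3,1,0} = 5
G(15) = mex{0,3,2,3,2} = 1
G(16) = mex{5,3,2,2,1} = 0
G(17) = mex{1,4,3,2,3} = 0
G(18) = mex{0,0,3,3,2} = 1
G(19) = mex{0,5,4,3,2} = 1
G(20) = mex{1,1,0,4,3} = 2
G(21) = mex{1,0,5,0,3} = 2
G(22) = mex{2,0,1,5,4} = 3
G(23) = mex{2,1,0,1,0} = 3
G(24) = mex{3,1,0,0,5} = 2
G(25) = mex{3,2,1,0,1} = 4
G(26) = mex{2,2,1,1,0} = 3
G(27) = mex{4,3,2,1,0} = 5
G(28) = mex{3,3,2,2,1} = 0
G(29) = mex{5,2,3,2,1} = 0
G(30) = mex{0,4,3,3,2} = 1
G(31) = mex{0,3,2,3,2} = 1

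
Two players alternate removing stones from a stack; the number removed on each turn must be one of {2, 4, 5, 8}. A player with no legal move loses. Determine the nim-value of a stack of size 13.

0

G(0) = 0
G(1) = mex{} = 0
G(2) = mex{0} = 1
G(3) = mex{0} = 1
G(4) = mex{1,0} = 2
G(5) = mex{1,0,0} = 2
G(6) = mex{2,1,0} = 3
G(7) = mex{2,1,1} = 0
G(8) = mex{3,2,1,0} = 4
G(9) = mex{0,2,2,0} = 1
G(10) = mex{4,3,2,1} = 0
G(11) = mex{1,0,3,1} = 2
G(12) = mex{0,4,0,2} = 1
G(13) = mex{2,1,4,2} = 0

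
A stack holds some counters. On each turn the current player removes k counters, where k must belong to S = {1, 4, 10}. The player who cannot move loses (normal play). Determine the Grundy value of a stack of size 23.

2

G(0) = 0
G(1) = mex{0} = 1
G(2) = mex{1} = 0
G(3) = mex{0} = 1
G(4) = mex{1,0} = 2
G(5) = mex{2,1} = 0
G(6) = mex{0,0} = 1
G(7) = mex{1,1} = 0
G(8) = mex{0,2} = 1
G(9) = mex{1,0} = 2
G(10) = mex{2,1,0} = 3
G(11) = mex{3,0,1} = 2
G(12) = mex{2,1,0} = 3
G(13) = mex{3,2,1} = 0
G(14) = mex{0,3,2} = 1
G(15) = mex{1,2,0} = 3
G(16) = mex{3,3,1} = 0
G(17) = mex{0,0,0} = 1
G(18) = mex{1,1,1} = 0
G(19) = mex{0,3,2} = 1
G(20) = mex{1,0,3} = 2
G(21) = mex{2,1,2} = 0
G(22) = mex{0,0,3} = 1
G(23) = mex{1,1,0} = 2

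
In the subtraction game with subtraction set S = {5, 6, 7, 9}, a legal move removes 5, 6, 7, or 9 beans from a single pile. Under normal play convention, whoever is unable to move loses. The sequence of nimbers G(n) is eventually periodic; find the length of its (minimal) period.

G(0) = 0
G(1) = mex{} = 0
G(2) = mex{} = 0
G(3) = mex{} = 0
G(4) = mex{} = 0
G(5) = mex{0} = 1
G(6) = mex{0,0} = 1
G(7) = mex{0,0,0} = 1
G(8) = mex{0,0,0} = 1
G(9) = mex{0,0,0,0} = 1
G(10) = mex{1,0,0,0} = 2
G(11) = mex{1,1,0,0} = 2
G(12) = mex{1,1,1,0} = 2
G(13) = mex{1,1,1,0} = 2
G(14) = mex{1,1,1,1} = 0
G(15) = mex{2,1,1,1} = 0
G(16) = mex{2,2,1,1} = 0
G(17) = mex{2,2,2,1} = 0
G(18) = mex{2,2,2,1} = 0
G(19) = mex{0,2,2,2} = 1
G(20) = mex{0,0,2,2} = 1
G(21) = mex{0,0,0,2} = 1
G(22) = mex{0,0,0,2} = 1
G(23) = mex{0,0,0,0} = 1
G(24) = mex{1,0,0,0} = 2
G(25) = mex{1,1,0,0} = 2
G(26) = mex{1,1,1,0} = 2
G(27) = mex{1,1,1,0} = 2
G(28) = mex{1,1,1,1} = 0
G(29) = mex{2,1,1,1} = 0
G(n+14) = G(n) holds for n = 0,…,8 (a full window of length max(S) = 9), so the sequence is purely periodic with period 14.

14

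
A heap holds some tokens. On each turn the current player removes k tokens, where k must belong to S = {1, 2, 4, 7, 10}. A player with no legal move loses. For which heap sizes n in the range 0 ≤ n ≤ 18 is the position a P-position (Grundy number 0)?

n :  0  1  2  3  4  5  6  7  8  9 10 11 12 13 14 15 16 17 18
G :  0  1  2  0  1  2  0  1  2  0  1  2  0  1  2  0  1  2  0
P-positions are exactly the n with G(n) = 0.

0, 3, 6, 9, 12, 15, 18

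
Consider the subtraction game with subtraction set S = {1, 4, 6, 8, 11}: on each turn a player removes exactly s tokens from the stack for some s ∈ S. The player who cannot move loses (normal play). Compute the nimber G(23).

G(0) = 0
G(1) = mex{0} = 1
G(2) = mex{1} = 0
G(3) = mex{0} = 1
G(4) = mex{1,0} = 2
G(5) = mex{2,1} = 0
G(6) = mex{0,0,0} = 1
G(7) = mex{1,1,1} = 0
G(8) = mex{0,2,0,0} = 1
G(9) = mex{1,0,1,1} = 2
G(10) = mex{2,1,2,0} = 3
G(11) = mex{3,0,0,1,0} = 2
G(12) = mex{2,1,1,2,1} = 0
G(13) = mex{0,2,0,0,0} = 1
G(14) = mex{1,3,1,1,1} = 0
G(15) = mex{0,2,2,0,2} = 1
G(16) = mex{1,0,3,1,0} = 2
G(17) = mex{2,1,2,2,1} = 0
G(18) = mex{0,0,0,3,0} = 1
G(19) = mex{1,1,1,2,1} = 0
G(20) = mex{0,2,0,0,2} = 1
G(21) = mex{1,0,1,1,3} = 2
G(22) = mex{2,1,2,0,2} = 3
G(23) = mex{3,0,0,1,0} = 2

2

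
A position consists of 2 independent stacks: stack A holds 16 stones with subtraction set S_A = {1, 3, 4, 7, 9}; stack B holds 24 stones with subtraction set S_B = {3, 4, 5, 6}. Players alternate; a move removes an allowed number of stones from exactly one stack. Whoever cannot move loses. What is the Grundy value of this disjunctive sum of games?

2

Stack A, S = {1, 3, 4, 7, 9}:
G(0) = 0
G(1) = mex{0} = 1
G(2) = mex{1} = 0
G(3) = mex{0,0} = 1
G(4) = mex{1,1,0} = 2
G(5) = mex{2,0,1} = 3
G(6) = mex{3,1,0} = 2
G(7) = mex{2,2,1,0} = 3
G(8) = mex{3,3,2,1} = 0
G(9) = mex{0,2,3,0,0} = 1
G(10) = mex{1,3,2,1,1} = 0
G(11) = mex{0,0,3,2,0} = 1
G(12) = mex{1,1,0,3,1} = 2
G(13) = mex{2,0,1,2,2} = 3
G(14) = mex{3,1,0,3,3} = 2
G(15) = mex{2,2,1,0,2} = 3
G(16) = mex{3,3,2,1,3} = 0
G_A(16) = 0.
Stack B, S = {3, 4, 5, 6}:
G(0) = 0
G(1) = mex{} = 0
G(2) = mex{} = 0
G(3) = mex{0} = 1
G(4) = mex{0,0} = 1
G(5) = mex{0,0,0} = 1
G(6) = mex{1,0,0,0} = 2
G(7) = mex{1,1,0,0} = 2
G(8) = mex{1,1,1,0} = 2
G(9) = mex{2,1,1,1} = 0
G(10) = mex{2,2,1,1} = 0
G(11) = mex{2,2,2,1} = 0
G(12) = mex{0,2,2,2} = 1
G(13) = mex{0,0,2,2} = 1
G(14) = mex{0,0,0,2} = 1
G(15) = mex{1,0,0,0} = 2
G(16) = mex{1,1,0,0} = 2
G(17) = mex{1,1,1,0} = 2
G(18) = mex{2,1,1,1} = 0
G(19) = mex{2,2,1,1} = 0
G(20) = mex{2,2,2,1} = 0
G(21) = mex{0,2,2,2} = 1
G(22) = mex{0,0,2,2} = 1
G(23) = mex{0,0,0,2} = 1
G(24) = mex{1,0,0,0} = 2
G_B(24) = 2.
Combined Grundy value = 0 ⊕ 2 = 2.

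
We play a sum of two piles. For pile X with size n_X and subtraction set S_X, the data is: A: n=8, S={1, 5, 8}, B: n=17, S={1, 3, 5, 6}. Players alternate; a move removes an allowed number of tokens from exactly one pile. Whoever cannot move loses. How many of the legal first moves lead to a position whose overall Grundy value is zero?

0

Pile A, S = {1, 5, 8}:
G(0) = 0
G(1) = mex{0} = 1
G(2) = mex{1} = 0
G(3) = mex{0} = 1
G(4) = mex{1} = 0
G(5) = mex{0,0} = 1
G(6) = mex{1,1} = 0
G(7) = mex{0,0} = 1
G(8) = mex{1,1,0} = 2
G_A(8) = 2.
Pile B, S = {1, 3, 5, 6}:
G(0) = 0
G(1) = mex{0} = 1
G(2) = mex{1} = 0
G(3) = mex{0,0} = 1
G(4) = mex{1,1} = 0
G(5) = mex{0,0,0} = 1
G(6) = mex{1,1,1,0} = 2
G(7) = mex{2,0,0,1} = 3
G(8) = mex{3,1,1,0} = 2
G(9) = mex{2,2,0,1} = 3
G(10) = mex{3,3,1,0} = 2
G(11) = mex{2,2,2,1} = 0
G(12) = mex{0,3,3,2} = 1
G(13) = mex{1,2,2,3} = 0
G(14) = mex{0,0,3,2} = 1
G(15) = mex{1,1,2,3} = 0
G(16) = mex{0,0,0,2} = 1
G(17) = mex{1,1,1,0} = 2
G_B(17) = 2.
Combined Grundy value = 2 ⊕ 2 = 0.
A winning move leaves total XOR = 0, i.e. changes one component's Grundy value g to g ⊕ X where X is the current total.
Pile A: target g' = 2⊕0 = 2, but every legal move changes the Grundy value (mex property), so 0 moves.
Pile B: target g' = 2⊕0 = 2, but every legal move changes the Grundy value (mex property), so 0 moves.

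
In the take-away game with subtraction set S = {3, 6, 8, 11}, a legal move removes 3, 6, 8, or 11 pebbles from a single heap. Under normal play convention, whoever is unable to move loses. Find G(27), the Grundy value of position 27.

G(0) = 0
G(1) = mex{} = 0
G(2) = mex{} = 0
G(3) = mex{0} = 1
G(4) = mex{0} = 1
G(5) = mex{0} = 1
G(6) = mex{1,0} = 2
G(7) = mex{1,0} = 2
G(8) = mex{1,0,0} = 2
G(9) = mex{2,1,0} = 3
G(10) = mex{2,1,0} = 3
G(11) = mex{2,1,1,0} = 3
G(12) = mex{3,2,1,0} = 4
G(13) = mex{3,2,1,0} = 4
G(14) = mex{3,2,2,1} = 0
G(15) = mex{4,3,2,1} = 0
G(16) = mex{4,3,2,1} = 0
G(17) = mex{0,3,3,2} = 1
G(18) = mex{0,4,3,2} = 1
G(19) = mex{0,4,3,2} = 1
G(20) = mex{1,0,4,3} = 2
G(21) = mex{1,0,4,3} = 2
G(22) = mex{1,0,0,3} = 2
G(23) = mex{2,1,0,4} = 3
G(24) = mex{2,1,0,4} = 3
G(25) = mex{2,1,1,0} = 3
G(26) = mex{3,2,1,0} = 4
G(27) = mex{3,2,1,0} = 4

4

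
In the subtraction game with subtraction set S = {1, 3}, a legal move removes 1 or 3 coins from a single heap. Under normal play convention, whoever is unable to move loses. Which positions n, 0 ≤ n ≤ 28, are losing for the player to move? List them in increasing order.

0, 2, 4, 6, 8, 10, 12, 14, 16, 18, 20, 22, 24, 26, 28

n :  0  1  2  3  4  5  6  7  8  9 10 11 12 13 14 15 16 17 18 19 20 21 22 23 24 25 26 27 28
G :  0  1  0  1  0  1  0  1  0  1  0  1  0  1  0  1  0  1  0  1  0  1  0  1  0  1  0  1  0
P-positions are exactly the n with G(n) = 0.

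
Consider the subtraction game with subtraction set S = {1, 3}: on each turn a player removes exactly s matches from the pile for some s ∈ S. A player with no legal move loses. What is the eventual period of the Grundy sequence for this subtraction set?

G(0) = 0
G(1) = mex{0} = 1
G(2) = mex{1} = 0
G(3) = mex{0,0} = 1
G(4) = mex{1,1} = 0
G(5) = mex{0,0} = 1
G(6) = mex{1,1} = 0
G(7) = mex{0,0} = 1
G(8) = mex{1,1} = 0
G(9) = mex{0,0} = 1
G(10) = mex{1,1} = 0
G(11) = mex{0,0} = 1
G(12) = mex{1,1} = 0
G(13) = mex{0,0} = 1
G(14) = mex{1,1} = 0
G(n+2) = G(n) holds for n = 0,…,2 (a full window of length max(S) = 3), so the sequence is purely periodic with period 2.

2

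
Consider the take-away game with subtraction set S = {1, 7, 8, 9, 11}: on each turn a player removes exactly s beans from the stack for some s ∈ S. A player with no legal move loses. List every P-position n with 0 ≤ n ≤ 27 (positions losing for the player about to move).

0, 2, 4, 6, 16, 18, 20, 22

n :  0  1  2  3  4  5  6  7  8  9 10 11 12 13 14 15 16 17 18 19 20 21 22 23 24 25 26 27
G :  0  1  0  1  0  1  0  1  2  3  2  3  2  3  2  3  0  1  0  1  0  1  0  1  2  3  2  3
P-positions are exactly the n with G(n) = 0.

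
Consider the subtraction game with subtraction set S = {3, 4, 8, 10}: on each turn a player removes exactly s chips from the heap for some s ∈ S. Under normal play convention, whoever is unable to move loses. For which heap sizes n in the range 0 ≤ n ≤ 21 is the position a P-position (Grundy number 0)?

G(0) = 0
G(1) = mex{} = 0
G(2) = mex{} = 0
G(3) = mex{0} = 1
G(4) = mex{0,0} = 1
G(5) = mex{0,0} = 1
G(6) = mex{1,0} = 2
G(7) = mex{1,1} = 0
G(8) = mex{1,1,0} = 2
G(9) = mex{2,1,0} = 3
G(10) = mex{0,2,0,0} = 1
G(11) = mex{2,0,1,0} = 3
G(12) = mex{3,2,1,0} = 4
G(13) = mex{1,3,1,1} = 0
G(14) = mex{3,1,2,1} = 0
G(15) = mex{4,3,0,1} = 2
G(16) = mex{0,4,2,2} = 1
G(17) = mex{0,0,3,0} = 1
G(18) = mex{2,0,1,2} = 3
G(19) = mex{1,2,3,3} = 0
G(20) = mex{1,1,4,1} = 0
G(21) = mex{3,1,0,3} = 2
P-positions are exactly the n with G(n) = 0.

0, 1, 2, 7, 13, 14, 19, 20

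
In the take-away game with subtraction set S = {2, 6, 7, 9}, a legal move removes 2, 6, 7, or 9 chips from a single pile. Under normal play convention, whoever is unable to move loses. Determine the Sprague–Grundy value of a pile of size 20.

G(0) = 0
G(1) = mex{} = 0
G(2) = mex{0} = 1
G(3) = mex{0} = 1
G(4) = mex{1} = 0
G(5) = mex{1} = 0
G(6) = mex{0,0} = 1
G(7) = mex{0,0,0} = 1
G(8) = mex{1,1,0} = 2
G(9) = mex{1,1,1,0} = 2
G(10) = mex{2,0,1,0} = 3
G(11) = mex{2,0,0,1} = 3
G(12) = mex{3,1,0,1} = 2
G(13) = mex{3,1,1,0} = 2
G(14) = mex{2,2,1,0} = 3
G(15) = mex{2,2,2,1} = 0
G(16) = mex{3,3,2,1} = 0
G(17) = mex{0,3,3,2} = 1
G(18) = mex{0,2,3,2} = 1
G(19) = mex{1,2,2,3} = 0
G(20) = mex{1,3,2,3} = 0

0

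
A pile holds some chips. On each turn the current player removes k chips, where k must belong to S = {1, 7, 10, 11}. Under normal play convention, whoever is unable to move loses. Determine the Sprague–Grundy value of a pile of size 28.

0

n :  0  1  2  3  4  5  6  7  8  9 10 11 12 13 14 15 16 17 18 19 20 21 22 23 24 25 26 27 28
G :  0  1  0  1  0  1  0  1  0  1  2  3  2  3  2  3  2  3  2  3  0  1  0  1  0  1  0  1  0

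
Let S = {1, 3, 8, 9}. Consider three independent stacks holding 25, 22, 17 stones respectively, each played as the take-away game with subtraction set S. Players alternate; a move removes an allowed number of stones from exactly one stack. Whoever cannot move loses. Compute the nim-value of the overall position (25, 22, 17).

2

All stacks use S = {1, 3, 8, 9}:
G(0) = 0
G(1) = mex{0} = 1
G(2) = mex{1} = 0
G(3) = mex{0,0} = 1
G(4) = mex{1,1} = 0
G(5) = mex{0,0} = 1
G(6) = mex{1,1} = 0
G(7) = mex{0,0} = 1
G(8) = mex{1,1,0} = 2
G(9) = mex{2,0,1,0} = 3
G(10) = mex{3,1,0,1} = 2
G(11) = mex{2,2,1,0} = 3
G(12) = mex{3,3,0,1} = 2
G(13) = mex{2,2,1,0} = 3
G(14) = mex{3,3,0,1} = 2
G(15) = mex{2,2,1,0} = 3
G(16) = mex{3,3,2,1} = 0
G(17) = mex{0,2,3,2} = 1
G(18) = mex{1,3,2,3} = 0
G(19) = mex{0,0,3,2} = 1
G(20) = mex{1,1,2,3} = 0
G(21) = mex{0,0,3,2} = 1
G(22) = mex{1,1,2,3} = 0
G(23) = mex{0,0,3,2} = 1
G(24) = mex{1,1,0,3} = 2
G(25) = mex{2,0,1,0} = 3
Stack A: G(25) = 3.
Stack B: G(22) = 0.
Stack C: G(17) = 1.
Combined Grundy value = 3 ⊕ 0 ⊕ 1 = 2.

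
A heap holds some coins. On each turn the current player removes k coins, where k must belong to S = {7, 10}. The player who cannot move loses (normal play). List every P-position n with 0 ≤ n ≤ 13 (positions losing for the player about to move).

G(0) = 0
G(1) = mex{} = 0
G(2) = mex{} = 0
G(3) = mex{} = 0
G(4) = mex{} = 0
G(5) = mex{} = 0
G(6) = mex{} = 0
G(7) = mex{0} = 1
G(8) = mex{0} = 1
G(9) = mex{0} = 1
G(10) = mex{0,0} = 1
G(11) = mex{0,0} = 1
G(12) = mex{0,0} = 1
G(13) = mex{0,0} = 1
P-positions are exactly the n with G(n) = 0.

0, 1, 2, 3, 4, 5, 6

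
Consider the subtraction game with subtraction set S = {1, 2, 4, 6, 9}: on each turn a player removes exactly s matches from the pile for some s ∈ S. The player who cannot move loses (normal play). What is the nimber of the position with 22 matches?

G(0) = 0
G(1) = mex{0} = 1
G(2) = mex{1,0} = 2
G(3) = mex{2,1} = 0
G(4) = mex{0,2,0} = 1
G(5) = mex{1,0,1} = 2
G(6) = mex{2,1,2,0} = 3
G(7) = mex{3,2,0,1} = 4
G(8) = mex{4,3,1,2} = 0
G(9) = mex{0,4,2,0,0} = 1
G(10) = mex{1,0,3,1,1} = 2
G(11) = mex{2,1,4,2,2} = 0
G(12) = mex{0,2,0,3,0} = 1
G(13) = mex{1,0,1,4,1} = 2
G(14) = mex{2,1,2,0,2} = 3
G(15) = mex{3,2,0,1,3} = 4
G(16) = mex{4,3,1,2,4} = 0
G(17) = mex{0,4,2,0,0} = 1
G(18) = mex{1,0,3,1,1} = 2
G(19) = mex{2,1,4,2,2} = 0
G(20) = mex{0,2,0,3,0} = 1
G(21) = mex{1,0,1,4,1} = 2
G(22) = mex{2,1,2,0,2} = 3

3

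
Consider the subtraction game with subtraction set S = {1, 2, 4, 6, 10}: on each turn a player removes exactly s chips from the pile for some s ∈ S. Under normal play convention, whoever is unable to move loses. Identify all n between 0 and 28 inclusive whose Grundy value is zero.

n :  0  1  2  3  4  5  6  7  8  9 10 11 12 13 14 15 16 17 18 19 20 21 22 23 24 25 26 27 28
G :  0  1  2  0  1  2  3  4  0  1  2  0  1  2  3  4  0  1  2  0  1  2  3  4  0  1  2  0  1
P-positions are exactly the n with G(n) = 0.

0, 3, 8, 11, 16, 19, 24, 27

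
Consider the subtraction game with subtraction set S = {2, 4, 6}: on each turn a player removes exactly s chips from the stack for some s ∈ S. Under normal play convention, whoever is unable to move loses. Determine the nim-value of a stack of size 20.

2

G(0) = 0
G(1) = mex{} = 0
G(2) = mex{0} = 1
G(3) = mex{0} = 1
G(4) = mex{1,0} = 2
G(5) = mex{1,0} = 2
G(6) = mex{2,1,0} = 3
G(7) = mex{2,1,0} = 3
G(8) = mex{3,2,1} = 0
G(9) = mex{3,2,1} = 0
G(10) = mex{0,3,2} = 1
G(11) = mex{0,3,2} = 1
G(12) = mex{1,0,3} = 2
G(13) = mex{1,0,3} = 2
G(14) = mex{2,1,0} = 3
G(15) = mex{2,1,0} = 3
G(16) = mex{3,2,1} = 0
G(17) = mex{3,2,1} = 0
G(18) = mex{0,3,2} = 1
G(19) = mex{0,3,2} = 1
G(20) = mex{1,0,3} = 2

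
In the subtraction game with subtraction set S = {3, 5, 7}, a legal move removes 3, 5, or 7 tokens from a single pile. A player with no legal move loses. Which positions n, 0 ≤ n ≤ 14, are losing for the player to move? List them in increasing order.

0, 1, 2, 10, 11, 12

G(0) = 0
G(1) = mex{} = 0
G(2) = mex{} = 0
G(3) = mex{0} = 1
G(4) = mex{0} = 1
G(5) = mex{0,0} = 1
G(6) = mex{1,0} = 2
G(7) = mex{1,0,0} = 2
G(8) = mex{1,1,0} = 2
G(9) = mex{2,1,0} = 3
G(10) = mex{2,1,1} = 0
G(11) = mex{2,2,1} = 0
G(12) = mex{3,2,1} = 0
G(13) = mex{0,2,2} = 1
G(14) = mex{0,3,2} = 1
P-positions are exactly the n with G(n) = 0.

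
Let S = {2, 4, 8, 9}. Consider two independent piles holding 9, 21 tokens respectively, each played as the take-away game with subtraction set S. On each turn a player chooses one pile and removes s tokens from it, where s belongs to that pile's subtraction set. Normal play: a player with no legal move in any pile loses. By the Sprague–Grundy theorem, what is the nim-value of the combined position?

0

All piles use S = {2, 4, 8, 9}:
n :  0  1  2  3  4  5  6  7  8  9 10 11 12 13 14 15 16 17 18 19 20 21
G :  0  0  1  1  2  2  0  0  1  1  2  2  0  0  1  1  2  2  0  0  1  1
Pile A: G(9) = 1.
Pile B: G(21) = 1.
Combined Grundy value = 1 ⊕ 1 = 0.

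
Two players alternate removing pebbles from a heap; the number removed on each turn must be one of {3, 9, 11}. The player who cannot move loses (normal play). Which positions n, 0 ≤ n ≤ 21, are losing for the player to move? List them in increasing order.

n :  0  1  2  3  4  5  6  7  8  9 10 11 12 13 14 15 16 17 18 19 20 21
G :  0  0  0  1  1  1  0  0  0  1  1  1  2  2  0  3  3  1  2  2  0  0
P-positions are exactly the n with G(n) = 0.

0, 1, 2, 6, 7, 8, 14, 20, 21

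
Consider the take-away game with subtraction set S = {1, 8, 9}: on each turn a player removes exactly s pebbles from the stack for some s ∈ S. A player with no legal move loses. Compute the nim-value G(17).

1

G(0) = 0
G(1) = mex{0} = 1
G(2) = mex{1} = 0
G(3) = mex{0} = 1
G(4) = mex{1} = 0
G(5) = mex{0} = 1
G(6) = mex{1} = 0
G(7) = mex{0} = 1
G(8) = mex{1,0} = 2
G(9) = mex{2,1,0} = 3
G(10) = mex{3,0,1} = 2
G(11) = mex{2,1,0} = 3
G(12) = mex{3,0,1} = 2
G(13) = mex{2,1,0} = 3
G(14) = mex{3,0,1} = 2
G(15) = mex{2,1,0} = 3
G(16) = mex{3,2,1} = 0
G(17) = mex{0,3,2} = 1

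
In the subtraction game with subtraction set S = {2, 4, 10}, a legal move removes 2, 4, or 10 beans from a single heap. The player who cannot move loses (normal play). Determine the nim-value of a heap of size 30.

0

n :  0  1  2  3  4  5  6  7  8  9 10 11 12 13 14 15 16 17 18 19 20 21 22 23 24 25 26 27 28 29 30
G :  0  0  1  1  2  2  0  0  1  1  2  2  0  0  1  1  2  2  0  0  1  1  2  2  0  0  1  1  2  2  0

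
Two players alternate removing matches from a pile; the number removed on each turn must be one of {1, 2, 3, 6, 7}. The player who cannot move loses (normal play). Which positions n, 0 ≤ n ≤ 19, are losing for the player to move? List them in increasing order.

0, 4, 8, 12, 16

G(0) = 0
G(1) = mex{0} = 1
G(2) = mex{1,0} = 2
G(3) = mex{2,1,0} = 3
G(4) = mex{3,2,1} = 0
G(5) = mex{0,3,2} = 1
G(6) = mex{1,0,3,0} = 2
G(7) = mex{2,1,0,1,0} = 3
G(8) = mex{3,2,1,2,1} = 0
G(9) = mex{0,3,2,3,2} = 1
G(10) = mex{1,0,3,0,3} = 2
G(11) = mex{2,1,0,1,0} = 3
G(12) = mex{3,2,1,2,1} = 0
G(13) = mex{0,3,2,3,2} = 1
G(14) = mex{1,0,3,0,3} = 2
G(15) = mex{2,1,0,1,0} = 3
G(16) = mex{3,2,1,2,1} = 0
G(17) = mex{0,3,2,3,2} = 1
G(18) = mex{1,0,3,0,3} = 2
G(19) = mex{2,1,0,1,0} = 3
P-positions are exactly the n with G(n) = 0.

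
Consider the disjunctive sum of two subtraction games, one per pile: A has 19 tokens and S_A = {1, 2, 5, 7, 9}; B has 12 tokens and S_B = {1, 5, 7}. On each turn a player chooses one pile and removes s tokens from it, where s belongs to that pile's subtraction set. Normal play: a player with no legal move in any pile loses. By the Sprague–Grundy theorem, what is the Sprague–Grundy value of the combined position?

2

Pile A, S = {1, 2, 5, 7, 9}:
G(0) = 0
G(1) = mex{0} = 1
G(2) = mex{1,0} = 2
G(3) = mex{2,1} = 0
G(4) = mex{0,2} = 1
G(5) = mex{1,0,0} = 2
G(6) = mex{2,1,1} = 0
G(7) = mex{0,2,2,0} = 1
G(8) = mex{1,0,0,1} = 2
G(9) = mex{2,1,1,2,0} = 3
G(10) = mex{3,2,2,0,1} = 4
G(11) = mex{4,3,0,1,2} = 5
G(12) = mex{5,4,1,2,0} = 3
G(13) = mex{3,5,2,0,1} = 4
G(14) = mex{4,3,3,1,2} = 0
G(15) = mex{0,4,4,2,0} = 1
G(16) = mex{1,0,5,3,1} = 2
G(17) = mex{2,1,3,4,2} = 0
G(18) = mex{0,2,4,5,3} = 1
G(19) = mex{1,0,0,3,4} = 2
G_A(19) = 2.
Pile B, S = {1, 5, 7}:
G(0) = 0
G(1) = mex{0} = 1
G(2) = mex{1} = 0
G(3) = mex{0} = 1
G(4) = mex{1} = 0
G(5) = mex{0,0} = 1
G(6) = mex{1,1} = 0
G(7) = mex{0,0,0} = 1
G(8) = mex{1,1,1} = 0
G(9) = mex{0,0,0} = 1
G(10) = mex{1,1,1} = 0
G(11) = mex{0,0,0} = 1
G(12) = mex{1,1,1} = 0
G_B(12) = 0.
Combined Grundy value = 2 ⊕ 0 = 2.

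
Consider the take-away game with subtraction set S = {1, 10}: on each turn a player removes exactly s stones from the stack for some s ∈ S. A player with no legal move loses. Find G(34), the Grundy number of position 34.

1

n :  0  1  2  3  4  5  6  7  8  9 10 11 12 13 14 15 16 17 18 19 20 21 22 23 24 25 26 27 28 29 30 31 32 33 34
G :  0  1  0  1  0  1  0  1  0  1  2  0  1  0  1  0  1  0  1  0  1  2  0  1  0  1  0  1  0  1  0  1  2  0  1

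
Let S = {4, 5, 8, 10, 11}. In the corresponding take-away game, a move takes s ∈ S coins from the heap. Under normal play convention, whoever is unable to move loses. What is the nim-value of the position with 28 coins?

3

n :  0  1  2  3  4  5  6  7  8  9 10 11 12 13 14 15 16 17 18 19 20 21 22 23 24 25 26 27 28
G :  0  0  0  0  1  1  1  1  2  2  2  2  3  3  3  0  0  0  0  1  1  1  1  2  2  2  2  3  3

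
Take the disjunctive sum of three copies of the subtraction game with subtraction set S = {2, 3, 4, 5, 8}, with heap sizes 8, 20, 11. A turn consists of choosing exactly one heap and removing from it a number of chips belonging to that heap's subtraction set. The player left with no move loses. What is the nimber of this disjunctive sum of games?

All heaps use S = {2, 3, 4, 5, 8}:
n :  0  1  2  3  4  5  6  7  8  9 10 11 12 13 14 15 16 17 18 19 20
G :  0  0  1  1  2  2  3  0  4  1  5  2  3  0  0  1  1  2  2  3  0
Heap A: G(8) = 4.
Heap B: G(20) = 0.
Heap C: G(11) = 2.
Combined Grundy value = 4 ⊕ 0 ⊕ 2 = 6.

6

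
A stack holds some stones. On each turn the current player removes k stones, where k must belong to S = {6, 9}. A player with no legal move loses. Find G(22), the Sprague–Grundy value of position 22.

n :  0  1  2  3  4  5  6  7  8  9 10 11 12 13 14 15 16 17 18 19 20 21 22
G :  0  0  0  0  0  0  1  1  1  1  1  1  2  2  2  0  0  0  0  0  0  1  1

1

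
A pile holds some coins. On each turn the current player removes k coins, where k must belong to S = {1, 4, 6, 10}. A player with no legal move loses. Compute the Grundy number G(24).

3

n :  0  1  2  3  4  5  6  7  8  9 10 11 12 13 14 15 16 17 18 19 20 21 22 23 24
G :  0  1  0  1  2  0  1  0  1  2  3  2  3  4  0  1  0  1  2  0  1  0  1  2  3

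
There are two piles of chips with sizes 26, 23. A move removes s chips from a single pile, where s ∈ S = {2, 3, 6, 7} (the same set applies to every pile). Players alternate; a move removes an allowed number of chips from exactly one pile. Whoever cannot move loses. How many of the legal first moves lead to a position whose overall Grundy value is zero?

All piles use S = {2, 3, 6, 7}:
G(0) = 0
G(1) = mex{} = 0
G(2) = mex{0} = 1
G(3) = mex{0,0} = 1
G(4) = mex{1,0} = 2
G(5) = mex{1,1} = 0
G(6) = mex{2,1,0} = 3
G(7) = mex{0,2,0,0} = 1
G(8) = mex{3,0,1,0} = 2
G(9) = mex{1,3,1,1} = 0
G(10) = mex{2,1,2,1} = 0
G(11) = mex{0,2,0,2} = 1
G(12) = mex{0,0,3,0} = 1
G(13) = mex{1,0,1,3} = 2
G(14) = mex{1,1,2,1} = 0
G(15) = mex{2,1,0,2} = 3
G(16) = mex{0,2,0,0} = 1
G(17) = mex{3,0,1,0} = 2
G(18) = mex{1,3,1,1} = 0
G(19) = mex{2,1,2,1} = 0
G(20) = mex{0,2,0,2} = 1
G(21) = mex{0,0,3,0} = 1
G(22) = mex{1,0,1,3} = 2
G(23) = mex{1,1,2,1} = 0
G(24) = mex{2,1,0,2} = 3
G(25) = mex{0,2,0,0} = 1
G(26) = mex{3,0,1,0} = 2
Pile A: G(26) = 2.
Pile B: G(23) = 0.
Combined Grundy value = 2 ⊕ 0 = 2.
A winning move leaves total XOR = 0, i.e. changes one component's Grundy value g to g ⊕ X where X is the current total.
Pile A: need g' = 2⊕2 = 0. Options: 26−2→G=3, 26−3→G=0, 26−6→G=1, 26−7→G=0. Hits: 2.
Pile B: need g' = 0⊕2 = 2. Options: 23−2→G=1, 23−3→G=1, 23−6→G=2, 23−7→G=1. Hits: 1.

3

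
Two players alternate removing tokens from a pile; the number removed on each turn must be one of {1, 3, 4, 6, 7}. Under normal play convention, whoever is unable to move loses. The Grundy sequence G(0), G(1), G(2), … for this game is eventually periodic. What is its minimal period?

G(0) = 0
G(1) = mex{0} = 1
G(2) = mex{1} = 0
G(3) = mex{0,0} = 1
G(4) = mex{1,1,0} = 2
G(5) = mex{2,0,1} = 3
G(6) = mex{3,1,0,0} = 2
G(7) = mex{2,2,1,1,0} = 3
G(8) = mex{3,3,2,0,1} = 4
G(9) = mex{4,2,3,1,0} = 5
G(10) = mex{5,3,2,2,1} = 0
G(11) = mex{0,4,3,3,2} = 1
G(12) = mex{1,5,4,2,3} = 0
G(13) = mex{0,0,5,3,2} = 1
G(14) = mex{1,1,0,4,3} = 2
G(15) = mex{2,0,1,5,4} = 3
G(16) = mex{3,1,0,0,5} = 2
G(17) = mex{2,2,1,1,0} = 3
G(18) = mex{3,3,2,0,1} = 4
G(19) = mex{4,2,3,1,0} = 5
G(20) = mex{5,3,2,2,1} = 0
G(21) = mex{0,4,3,3,2} = 1
G(n+10) = G(n) holds for n = 0,…,6 (a full window of length max(S) = 7), so the sequence is purely periodic with period 10.

10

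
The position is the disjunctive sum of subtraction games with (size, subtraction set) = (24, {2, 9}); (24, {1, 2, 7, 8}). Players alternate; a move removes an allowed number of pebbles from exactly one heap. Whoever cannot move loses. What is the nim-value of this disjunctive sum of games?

Heap A, S = {2, 9}:
G(0) = 0
G(1) = mex{} = 0
G(2) = mex{0} = 1
G(3) = mex{0} = 1
G(4) = mex{1} = 0
G(5) = mex{1} = 0
G(6) = mex{0} = 1
G(7) = mex{0} = 1
G(8) = mex{1} = 0
G(9) = mex{1,0} = 2
G(10) = mex{0,0} = 1
G(11) = mex{2,1} = 0
G(12) = mex{1,1} = 0
G(13) = mex{0,0} = 1
G(14) = mex{0,0} = 1
G(15) = mex{1,1} = 0
G(16) = mex{1,1} = 0
G(17) = mex{0,0} = 1
G(18) = mex{0,2} = 1
G(19) = mex{1,1} = 0
G(20) = mex{1,0} = 2
G(21) = mex{0,0} = 1
G(22) = mex{2,1} = 0
G(23) = mex{1,1} = 0
G(24) = mex{0,0} = 1
G_A(24) = 1.
Heap B, S = {1, 2, 7, 8}:
G(0) = 0
G(1) = mex{0} = 1
G(2) = mex{1,0} = 2
G(3) = mex{2,1} = 0
G(4) = mex{0,2} = 1
G(5) = mex{1,0} = 2
G(6) = mex{2,1} = 0
G(7) = mex{0,2,0} = 1
G(8) = mex{1,0,1,0} = 2
G(9) = mex{2,1,2,1} = 0
G(10) = mex{0,2,0,2} = 1
G(11) = mex{1,0,1,0} = 2
G(12) = mex{2,1,2,1} = 0
G(13) = mex{0,2,0,2} = 1
G(14) = mex{1,0,1,0} = 2
G(15) = mex{2,1,2,1} = 0
G(16) = mex{0,2,0,2} = 1
G(17) = mex{1,0,1,0} = 2
G(18) = mex{2,1,2,1} = 0
G(19) = mex{0,2,0,2} = 1
G(20) = mex{1,0,1,0} = 2
G(21) = mex{2,1,2,1} = 0
G(22) = mex{0,2,0,2} = 1
G(23) = mex{1,0,1,0} = 2
G(24) = mex{2,1,2,1} = 0
G_B(24) = 0.
Combined Grundy value = 1 ⊕ 0 = 1.

1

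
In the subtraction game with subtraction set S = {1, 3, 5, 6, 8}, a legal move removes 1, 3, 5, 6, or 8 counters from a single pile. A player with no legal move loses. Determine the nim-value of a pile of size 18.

n :  0  1  2  3  4  5  6  7  8  9 10 11 12 13 14 15 16 17 18
G :  0  1  0  1  0  1  2  3  2  3  2  0  1  0  1  0  1  2  3

3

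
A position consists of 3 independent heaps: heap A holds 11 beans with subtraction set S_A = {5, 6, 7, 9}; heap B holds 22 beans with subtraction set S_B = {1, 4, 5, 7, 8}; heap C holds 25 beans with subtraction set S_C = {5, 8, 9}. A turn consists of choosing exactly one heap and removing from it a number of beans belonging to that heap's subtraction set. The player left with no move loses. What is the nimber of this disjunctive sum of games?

0

Heap A, S = {5, 6, 7, 9}:
n :  0  1  2  3  4  5  6  7  8  9 10 11
G :  0  0  0  0  0  1  1  1  1  1  2  2
G_A(11) = 2.
Heap B, S = {1, 4, 5, 7, 8}:
n :  0  1  2  3  4  5  6  7  8  9 10 11 12 13 14 15 16 17 18 19 20 21 22
G :  0  1  0  1  2  3  2  3  4  5  4  0  1  0  1  2  3  2  3  4  5  4  0
G_B(22) = 0.
Heap C, S = {5, 8, 9}:
n :  0  1  2  3  4  5  6  7  8  9 10 11 12 13 14 15 16 17 18 19 20 21 22 23 24 25
G :  0  0  0  0  0  1  1  1  1  1  2  2  2  2  0  0  0  0  0  1  1  1  1  1  2  2
G_C(25) = 2.
Combined Grundy value = 2 ⊕ 0 ⊕ 2 = 0.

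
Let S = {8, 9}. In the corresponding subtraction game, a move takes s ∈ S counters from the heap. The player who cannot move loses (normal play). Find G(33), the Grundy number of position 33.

n :  0  1  2  3  4  5  6  7  8  9 10 11 12 13 14 15 16 17 18 19 20 21 22 23 24 25 26 27 28 29 30 31 32 33
G :  0  0  0  0  0  0  0  0  1  1  1  1  1  1  1  1  2  0  0  0  0  0  0  0  0  1  1  1  1  1  1  1  1  2

2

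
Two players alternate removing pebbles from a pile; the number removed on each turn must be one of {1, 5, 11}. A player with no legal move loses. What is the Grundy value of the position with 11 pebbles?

1

G(0) = 0
G(1) = mex{0} = 1
G(2) = mex{1} = 0
G(3) = mex{0} = 1
G(4) = mex{1} = 0
G(5) = mex{0,0} = 1
G(6) = mex{1,1} = 0
G(7) = mex{0,0} = 1
G(8) = mex{1,1} = 0
G(9) = mex{0,0} = 1
G(10) = mex{1,1} = 0
G(11) = mex{0,0,0} = 1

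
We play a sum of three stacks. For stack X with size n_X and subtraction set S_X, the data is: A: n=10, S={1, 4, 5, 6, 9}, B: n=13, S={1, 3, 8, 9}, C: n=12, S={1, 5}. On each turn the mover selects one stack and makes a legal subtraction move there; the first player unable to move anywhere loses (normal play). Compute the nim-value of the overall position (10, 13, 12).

3

Stack A, S = {1, 4, 5, 6, 9}:
n :  0  1  2  3  4  5  6  7  8  9 10
G :  0  1  0  1  2  3  2  3  4  5  0
G_A(10) = 0.
Stack B, S = {1, 3, 8, 9}:
G(0) = 0
G(1) = mex{0} = 1
G(2) = mex{1} = 0
G(3) = mex{0,0} = 1
G(4) = mex{1,1} = 0
G(5) = mex{0,0} = 1
G(6) = mex{1,1} = 0
G(7) = mex{0,0} = 1
G(8) = mex{1,1,0} = 2
G(9) = mex{2,0,1,0} = 3
G(10) = mex{3,1,0,1} = 2
G(11) = mex{2,2,1,0} = 3
G(12) = mex{3,3,0,1} = 2
G(13) = mex{2,2,1,0} = 3
G_B(13) = 3.
Stack C, S = {1, 5}:
G(0) = 0
G(1) = mex{0} = 1
G(2) = mex{1} = 0
G(3) = mex{0} = 1
G(4) = mex{1} = 0
G(5) = mex{0,0} = 1
G(6) = mex{1,1} = 0
G(7) = mex{0,0} = 1
G(8) = mex{1,1} = 0
G(9) = mex{0,0} = 1
G(10) = mex{1,1} = 0
G(11) = mex{0,0} = 1
G(12) = mex{1,1} = 0
G_C(12) = 0.
Combined Grundy value = 0 ⊕ 3 ⊕ 0 = 3.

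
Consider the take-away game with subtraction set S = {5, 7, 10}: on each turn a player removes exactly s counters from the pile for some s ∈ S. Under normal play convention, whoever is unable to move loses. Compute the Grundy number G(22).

1

n :  0  1  2  3  4  5  6  7  8  9 10 11 12 13 14 15 16 17 18 19 20 21 22
G :  0  0  0  0  0  1  1  1  1  1  2  2  2  2  2  0  0  0  0  0  1  1  1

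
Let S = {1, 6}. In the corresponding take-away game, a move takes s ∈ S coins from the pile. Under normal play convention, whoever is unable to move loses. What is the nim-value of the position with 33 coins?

1

G(0) = 0
G(1) = mex{0} = 1
G(2) = mex{1} = 0
G(3) = mex{0} = 1
G(4) = mex{1} = 0
G(5) = mex{0} = 1
G(6) = mex{1,0} = 2
G(7) = mex{2,1} = 0
G(8) = mex{0,0} = 1
G(9) = mex{1,1} = 0
G(10) = mex{0,0} = 1
G(11) = mex{1,1} = 0
G(12) = mex{0,2} = 1
G(13) = mex{1,0} = 2
G(14) = mex{2,1} = 0
G(15) = mex{0,0} = 1
G(16) = mex{1,1} = 0
G(17) = mex{0,0} = 1
G(18) = mex{1,1} = 0
G(19) = mex{0,2} = 1
G(20) = mex{1,0} = 2
G(21) = mex{2,1} = 0
G(22) = mex{0,0} = 1
G(23) = mex{1,1} = 0
G(24) = mex{0,0} = 1
G(25) = mex{1,1} = 0
G(26) = mex{0,2} = 1
G(27) = mex{1,0} = 2
G(28) = mex{2,1} = 0
G(29) = mex{0,0} = 1
G(30) = mex{1,1} = 0
G(31) = mex{0,0} = 1
G(32) = mex{1,1} = 0
G(33) = mex{0,2} = 1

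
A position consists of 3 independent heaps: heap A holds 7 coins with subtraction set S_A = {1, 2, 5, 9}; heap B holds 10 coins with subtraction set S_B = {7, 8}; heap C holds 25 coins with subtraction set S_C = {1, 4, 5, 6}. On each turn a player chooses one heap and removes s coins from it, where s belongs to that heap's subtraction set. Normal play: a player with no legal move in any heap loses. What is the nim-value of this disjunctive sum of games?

Heap A, S = {1, 2, 5, 9}:
n : 0 1 2 3 4 5 6 7
G : 0 1 2 0 1 2 0 1
G_A(7) = 1.
Heap B, S = {7, 8}:
G(0) = 0
G(1) = mex{} = 0
G(2) = mex{} = 0
G(3) = mex{} = 0
G(4) = mex{} = 0
G(5) = mex{} = 0
G(6) = mex{} = 0
G(7) = mex{0} = 1
G(8) = mex{0,0} = 1
G(9) = mex{0,0} = 1
G(10) = mex{0,0} = 1
G_B(10) = 1.
Heap C, S = {1, 4, 5, 6}:
n :  0  1  2  3  4  5  6  7  8  9 10 11 12 13 14 15 16 17 18 19 20 21 22 23 24 25
G :  0  1  0  1  2  3  2  3  4  0  1  0  1  2  3  2  3  4  0  1  0  1  2  3  2  3
G_C(25) = 3.
Combined Grundy value = 1 ⊕ 1 ⊕ 3 = 3.

3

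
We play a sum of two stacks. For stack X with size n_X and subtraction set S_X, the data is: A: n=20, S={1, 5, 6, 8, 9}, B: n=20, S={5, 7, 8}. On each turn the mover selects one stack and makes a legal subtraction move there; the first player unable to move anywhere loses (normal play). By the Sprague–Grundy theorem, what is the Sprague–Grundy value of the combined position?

3

Stack A, S = {1, 5, 6, 8, 9}:
n :  0  1  2  3  4  5  6  7  8  9 10 11 12 13 14 15 16 17 18 19 20
G :  0  1  0  1  0  1  2  3  2  3  2  3  4  5  0  1  0  1  0  1  2
G_A(20) = 2.
Stack B, S = {5, 7, 8}:
G(0) = 0
G(1) = mex{} = 0
G(2) = mex{} = 0
G(3) = mex{} = 0
G(4) = mex{} = 0
G(5) = mex{0} = 1
G(6) = mex{0} = 1
G(7) = mex{0,0} = 1
G(8) = mex{0,0,0} = 1
G(9) = mex{0,0,0} = 1
G(10) = mex{1,0,0} = 2
G(11) = mex{1,0,0} = 2
G(12) = mex{1,1,0} = 2
G(13) = mex{1,1,1} = 0
G(14) = mex{1,1,1} = 0
G(15) = mex{2,1,1} = 0
G(16) = mex{2,1,1} = 0
G(17) = mex{2,2,1} = 0
G(18) = mex{0,2,2} = 1
G(19) = mex{0,2,2} = 1
G(20) = mex{0,0,2} = 1
G_B(20) = 1.
Combined Grundy value = 2 ⊕ 1 = 3.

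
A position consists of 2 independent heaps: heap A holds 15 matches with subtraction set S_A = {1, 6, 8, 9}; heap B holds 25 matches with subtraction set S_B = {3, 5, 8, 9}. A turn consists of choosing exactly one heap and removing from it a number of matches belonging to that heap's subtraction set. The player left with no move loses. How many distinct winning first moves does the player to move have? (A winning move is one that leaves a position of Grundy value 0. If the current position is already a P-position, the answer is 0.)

4

Heap A, S = {1, 6, 8, 9}:
G(0) = 0
G(1) = mex{0} = 1
G(2) = mex{1} = 0
G(3) = mex{0} = 1
G(4) = mex{1} = 0
G(5) = mex{0} = 1
G(6) = mex{1,0} = 2
G(7) = mex{2,1} = 0
G(8) = mex{0,0,0} = 1
G(9) = mex{1,1,1,0} = 2
G(10) = mex{2,0,0,1} = 3
G(11) = mex{3,1,1,0} = 2
G(12) = mex{2,2,0,1} = 3
G(13) = mex{3,0,1,0} = 2
G(14) = mex{2,1,2,1} = 0
G(15) = mex{0,2,0,2} = 1
G_A(15) = 1.
Heap B, S = {3, 5, 8, 9}:
n :  0  1  2  3  4  5  6  7  8  9 10 11 12 13 14 15 16 17 18 19 20 21 22 23 24 25
G :  0  0  0  1  1  1  2  2  2  3  3  3  0  0  0  1  1  1  2  2  2  3  3  3  0  0
G_B(25) = 0.
Combined Grundy value = 1 ⊕ 0 = 1.
A winning move leaves total XOR = 0, i.e. changes one component's Grundy value g to g ⊕ X where X is the current total.
Heap A: need g' = 1⊕1 = 0. Options: 15−1→G=0, 15−6→G=2, 15−8→G=0, 15−9→G=2. Hits: 2.
Heap B: need g' = 0⊕1 = 1. Options: 25−3→G=3, 25−5→G=2, 25−8→G=1, 25−9→G=1. Hits: 2.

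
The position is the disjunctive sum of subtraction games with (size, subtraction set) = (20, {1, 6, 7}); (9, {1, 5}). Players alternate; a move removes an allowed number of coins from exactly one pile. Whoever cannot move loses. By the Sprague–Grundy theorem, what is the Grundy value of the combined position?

Pile A, S = {1, 6, 7}:
G(0) = 0
G(1) = mex{0} = 1
G(2) = mex{1} = 0
G(3) = mex{0} = 1
G(4) = mex{1} = 0
G(5) = mex{0} = 1
G(6) = mex{1,0} = 2
G(7) = mex{2,1,0} = 3
G(8) = mex{3,0,1} = 2
G(9) = mex{2,1,0} = 3
G(10) = mex{3,0,1} = 2
G(11) = mex{2,1,0} = 3
G(12) = mex{3,2,1} = 0
G(13) = mex{0,3,2} = 1
G(14) = mex{1,2,3} = 0
G(15) = mex{0,3,2} = 1
G(16) = mex{1,2,3} = 0
G(17) = mex{0,3,2} = 1
G(18) = mex{1,0,3} = 2
G(19) = mex{2,1,0} = 3
G(20) = mex{3,0,1} = 2
G_A(20) = 2.
Pile B, S = {1, 5}:
n : 0 1 2 3 4 5 6 7 8 9
G : 0 1 0 1 0 1 0 1 0 1
G_B(9) = 1.
Combined Grundy value = 2 ⊕ 1 = 3.

3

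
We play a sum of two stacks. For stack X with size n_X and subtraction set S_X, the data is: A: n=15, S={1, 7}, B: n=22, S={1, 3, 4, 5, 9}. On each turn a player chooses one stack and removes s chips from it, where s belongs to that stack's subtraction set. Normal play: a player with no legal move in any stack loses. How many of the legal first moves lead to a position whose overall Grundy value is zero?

Stack A, S = {1, 7}:
G(0) = 0
G(1) = mex{0} = 1
G(2) = mex{1} = 0
G(3) = mex{0} = 1
G(4) = mex{1} = 0
G(5) = mex{0} = 1
G(6) = mex{1} = 0
G(7) = mex{0,0} = 1
G(8) = mex{1,1} = 0
G(9) = mex{0,0} = 1
G(10) = mex{1,1} = 0
G(11) = mex{0,0} = 1
G(12) = mex{1,1} = 0
G(13) = mex{0,0} = 1
G(14) = mex{1,1} = 0
G(15) = mex{0,0} = 1
G_A(15) = 1.
Stack B, S = {1, 3, 4, 5, 9}:
G(0) = 0
G(1) = mex{0} = 1
G(2) = mex{1} = 0
G(3) = mex{0,0} = 1
G(4) = mex{1,1,0} = 2
G(5) = mex{2,0,1,0} = 3
G(6) = mex{3,1,0,1} = 2
G(7) = mex{2,2,1,0} = 3
G(8) = mex{3,3,2,1} = 0
G(9) = mex{0,2,3,2,0} = 1
G(10) = mex{1,3,2,3,1} = 0
G(11) = mex{0,0,3,2,0} = 1
G(12) = mex{1,1,0,3,1} = 2
G(13) = mex{2,0,1,0,2} = 3
G(14) = mex{3,1,0,1,3} = 2
G(15) = mex{2,2,1,0,2} = 3
G(16) = mex{3,3,2,1,3} = 0
G(17) = mex{0,2,3,2,0} = 1
G(18) = mex{1,3,2,3,1} = 0
G(19) = mex{0,0,3,2,0} = 1
G(20) = mex{1,1,0,3,1} = 2
G(21) = mex{2,0,1,0,2} = 3
G(22) = mex{3,1,0,1,3} = 2
G_B(22) = 2.
Combined Grundy value = 1 ⊕ 2 = 3.
A winning move leaves total XOR = 0, i.e. changes one component's Grundy value g to g ⊕ X where X is the current total.
Stack A: need g' = 1⊕3 = 2. Options: 15−1→G=0, 15−7→G=0. Hits: 0.
Stack B: need g' = 2⊕3 = 1. Options: 22−1→G=3, 22−3→G=1, 22−4→G=0, 22−5→G=1, 22−9→G=3. Hits: 2.

2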